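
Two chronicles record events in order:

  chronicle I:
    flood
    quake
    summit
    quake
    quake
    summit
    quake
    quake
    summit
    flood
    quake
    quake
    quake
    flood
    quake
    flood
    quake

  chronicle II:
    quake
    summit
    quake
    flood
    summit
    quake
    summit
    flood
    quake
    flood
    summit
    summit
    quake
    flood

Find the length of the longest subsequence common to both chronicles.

Taking quake [2,1] → summit [3,2] → quake [4,3] → summit [6,5] → quake [8,6] → summit [9,7] → flood [10,8] → quake [13,9] → flood [14,10] → quake [15,13] → flood [16,14] gives a common subsequence of length 11, and the DP table's final entry dp[17][14] is also 11, so no common subsequence is longer.

11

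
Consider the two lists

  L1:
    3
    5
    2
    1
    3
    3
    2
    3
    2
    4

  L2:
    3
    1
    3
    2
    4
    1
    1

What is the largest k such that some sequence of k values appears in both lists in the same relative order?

Let dp[i][j] be the LCS length of the first i values of L1 and the first j values of L2. dp[i][j] = dp[i-1][j-1]+1 when the i-th and j-th values match, else max(dp[i-1][j], dp[i][j-1]).
    ·  3  1  3  2  4  1  1
 ·  0  0  0  0  0  0  0  0
 3  0  1  1  1  1  1  1  1
 5  0  1  1  1  1  1  1  1
 2  0  1  1  1  2  2  2  2
 1  0  1  2  2  2  2  3  3
 3  0  1  2  3  3  3  3  3
 3  0  1  2  3  3  3  3  3
 2  0  1  2  3  4  4  4  4
 3  0  1  2  3  4  4  4  4
 2  0  1  2  3  4  4  4  4
 4  0  1  2  3  4  5  5  5
dp[10][7] = 5. One LCS (by backtracking along matches): 3, 1, 3, 2, 4.

5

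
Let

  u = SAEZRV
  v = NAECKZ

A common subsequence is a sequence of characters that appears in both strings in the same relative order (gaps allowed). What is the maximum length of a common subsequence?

Taking A at u[2]=v[2]; then E at u[3]=v[3]; then Z at u[4]=v[6] gives a common subsequence of length 3, and the DP table's final entry dp[6][6] is also 3, so no common subsequence is longer.

3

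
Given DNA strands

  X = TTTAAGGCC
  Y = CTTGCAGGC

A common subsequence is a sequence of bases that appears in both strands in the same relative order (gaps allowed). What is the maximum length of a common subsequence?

6

Match T at X[1]=Y[2]; then T at X[2]=Y[3]; then A at X[5]=Y[6]; then G at X[6]=Y[7]; then G at X[7]=Y[8]; then C at X[9]=Y[9] — 6 bases in the same relative order in both. Since dp[9][9] = 6, nothing longer is possible.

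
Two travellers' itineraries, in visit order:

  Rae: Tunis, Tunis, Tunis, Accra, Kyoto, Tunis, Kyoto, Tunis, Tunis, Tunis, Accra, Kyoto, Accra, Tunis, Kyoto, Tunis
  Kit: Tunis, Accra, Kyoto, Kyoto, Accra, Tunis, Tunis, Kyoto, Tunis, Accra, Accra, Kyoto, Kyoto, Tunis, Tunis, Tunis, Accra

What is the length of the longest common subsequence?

11

Taking Tunis (Rae #3, Kit #1), Accra (Rae #4, Kit #2), Kyoto (Rae #5, Kit #3), Kyoto (Rae #7, Kit #4), Tunis (Rae #8, Kit #6), Tunis (Rae #9, Kit #7), Tunis (Rae #10, Kit #9), Accra (Rae #11, Kit #11), Kyoto (Rae #12, Kit #13), Tunis (Rae #14, Kit #15), Tunis (Rae #16, Kit #16) gives a common subsequence of length 11. Since dp[16][17] = 11, nothing longer is possible.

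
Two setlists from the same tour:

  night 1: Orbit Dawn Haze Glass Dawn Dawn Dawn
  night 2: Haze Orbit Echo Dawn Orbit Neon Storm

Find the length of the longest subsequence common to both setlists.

Taking Orbit at night 1[1]=night 2[2], Dawn at night 1[2]=night 2[4] gives a common subsequence of length 2. The LCS DP gives dp[7][7] = 2, so this is optimal.

2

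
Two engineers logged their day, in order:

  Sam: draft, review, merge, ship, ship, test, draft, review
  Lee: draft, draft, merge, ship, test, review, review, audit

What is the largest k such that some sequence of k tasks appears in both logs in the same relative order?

Pick draft at Sam[1]=Lee[2] → merge at Sam[3]=Lee[3] → ship at Sam[5]=Lee[4] → test at Sam[6]=Lee[5] → review at Sam[8]=Lee[7]; all 5 tasks appear in both, in order. Since dp[8][8] = 5, nothing longer is possible.

5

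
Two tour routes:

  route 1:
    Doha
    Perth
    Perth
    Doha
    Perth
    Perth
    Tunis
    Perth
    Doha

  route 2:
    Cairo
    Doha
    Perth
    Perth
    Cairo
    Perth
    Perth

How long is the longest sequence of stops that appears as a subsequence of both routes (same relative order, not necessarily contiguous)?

Match Doha [1,2]; then Perth [2,3]; then Perth [3,4]; then Perth [6,6]; then Perth [8,7] — 5 stops in the same relative order in both, and the DP table's final entry dp[9][7] is also 5, so no common subsequence is longer.

5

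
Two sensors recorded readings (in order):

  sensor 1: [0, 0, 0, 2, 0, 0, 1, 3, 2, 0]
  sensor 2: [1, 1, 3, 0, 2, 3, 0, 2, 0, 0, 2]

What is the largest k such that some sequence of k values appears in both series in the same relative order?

6

Let dp[i][j] be the LCS length of the first i values of sensor 1 and the first j values of sensor 2. dp[i][j] = dp[i-1][j-1]+1 when the i-th and j-th values match, else max(dp[i-1][j], dp[i][j-1]).
    ·  1  1  3  0  2  3  0  2  0  0  2
 ·  0  0  0  0  0  0  0  0  0  0  0  0
 0  0  0  0  0  1  1  1  1  1  1  1  1
 0  0  0  0  0  1  1  1  2  2  2  2  2
 0  0  0  0  0  1  1  1  2  2  3  3  3
 2  0  0  0  0  1  2  2  2  3  3  3  4
 0  0  0  0  0  1  2  2  3  3  4  4  4
 0  0  0  0  0  1  2  2  3  3  4  5  5
 1  0  1  1  1  1  2  2  3  3  4  5  5
 3  0  1  1  2  2  2  3  3  3  4  5  5
 2  0  1  1  2  2  3  3  3  4  4  5  6
 0  0  1  1  2  3  3  3  4  4  5  5  6
dp[10][11] = 6. One LCS (by backtracking along matches): 0, 0, 2, 0, 0, 2.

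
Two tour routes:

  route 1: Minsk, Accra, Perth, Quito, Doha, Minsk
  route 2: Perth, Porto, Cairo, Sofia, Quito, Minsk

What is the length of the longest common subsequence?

Match Perth at route 1[3]=route 2[1], then Quito at route 1[4]=route 2[5], then Minsk at route 1[6]=route 2[6] — 3 stops in the same relative order in both. The LCS DP gives dp[6][6] = 3, so this is optimal.

3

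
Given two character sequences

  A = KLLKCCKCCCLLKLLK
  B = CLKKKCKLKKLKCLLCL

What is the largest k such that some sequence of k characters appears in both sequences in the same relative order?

Match K (A #1, B #4); then K (A #4, B #5); then C (A #6, B #6); then K (A #7, B #7); then L (A #11, B #8); then L (A #12, B #11); then K (A #13, B #12); then L (A #14, B #15); then L (A #15, B #17) — 9 characters in the same relative order in both, and the DP table's final entry dp[16][17] is also 9, so no common subsequence is longer.

9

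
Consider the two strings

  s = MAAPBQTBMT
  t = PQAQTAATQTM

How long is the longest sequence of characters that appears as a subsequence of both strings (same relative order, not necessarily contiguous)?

One common subsequence of length 5: A at s[2]=t[6], then A at s[3]=t[7], then Q at s[6]=t[9], then T at s[7]=t[10], then M at s[9]=t[11]. dp[10][11] = 5 confirms this is the maximum.

5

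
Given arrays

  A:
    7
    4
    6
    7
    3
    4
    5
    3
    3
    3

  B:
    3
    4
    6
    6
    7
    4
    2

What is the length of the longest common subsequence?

4

One common subsequence of length 4: 4 (A #2, B #2) → 6 (A #3, B #4) → 7 (A #4, B #5) → 4 (A #6, B #6). The LCS DP gives dp[10][7] = 4, so this is optimal.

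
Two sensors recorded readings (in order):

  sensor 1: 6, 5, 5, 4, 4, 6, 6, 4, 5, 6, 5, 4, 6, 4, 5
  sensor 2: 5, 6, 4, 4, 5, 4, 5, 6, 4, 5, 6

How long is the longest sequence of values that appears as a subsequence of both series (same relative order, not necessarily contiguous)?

8

One common subsequence of length 8: 6 (sensor 1 #1, sensor 2 #2) → 4 (sensor 1 #4, sensor 2 #3) → 4 (sensor 1 #5, sensor 2 #4) → 4 (sensor 1 #8, sensor 2 #6) → 5 (sensor 1 #9, sensor 2 #7) → 6 (sensor 1 #10, sensor 2 #8) → 5 (sensor 1 #11, sensor 2 #10) → 6 (sensor 1 #13, sensor 2 #11), and the DP table's final entry dp[15][11] is also 8, so no common subsequence is longer.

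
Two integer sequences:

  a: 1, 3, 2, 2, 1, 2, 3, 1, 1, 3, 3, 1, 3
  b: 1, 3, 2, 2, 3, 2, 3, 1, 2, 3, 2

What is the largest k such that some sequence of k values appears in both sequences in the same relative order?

8

Taking 1 at a[1]=b[1]; then 3 at a[2]=b[2]; then 2 at a[3]=b[3]; then 2 at a[4]=b[4]; then 2 at a[6]=b[6]; then 3 at a[7]=b[7]; then 1 at a[8]=b[8]; then 3 at a[10]=b[10] gives a common subsequence of length 8. Since dp[13][11] = 8, nothing longer is possible.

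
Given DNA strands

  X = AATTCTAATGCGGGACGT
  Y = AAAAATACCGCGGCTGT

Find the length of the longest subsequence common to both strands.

12

Pick A (X #1, Y #2); then A (X #2, Y #3); then A (X #7, Y #4); then A (X #8, Y #5); then T (X #9, Y #6); then G (X #10, Y #10); then C (X #11, Y #11); then G (X #13, Y #12); then G (X #14, Y #13); then C (X #16, Y #14); then G (X #17, Y #16); then T (X #18, Y #17); all 12 bases appear in both, in order. Since dp[18][17] = 12, nothing longer is possible.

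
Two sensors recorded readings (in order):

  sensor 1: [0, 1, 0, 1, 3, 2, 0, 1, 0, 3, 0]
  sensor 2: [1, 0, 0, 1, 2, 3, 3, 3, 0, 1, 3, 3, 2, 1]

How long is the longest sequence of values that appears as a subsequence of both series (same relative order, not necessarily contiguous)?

7

Pick 0 at sensor 1[1]=sensor 2[3] → 1 at sensor 1[2]=sensor 2[4] → 0 at sensor 1[3]=sensor 2[9] → 1 at sensor 1[4]=sensor 2[10] → 3 at sensor 1[5]=sensor 2[12] → 2 at sensor 1[6]=sensor 2[13] → 1 at sensor 1[8]=sensor 2[14]; all 7 values appear in both, in order. Since dp[11][14] = 7, nothing longer is possible.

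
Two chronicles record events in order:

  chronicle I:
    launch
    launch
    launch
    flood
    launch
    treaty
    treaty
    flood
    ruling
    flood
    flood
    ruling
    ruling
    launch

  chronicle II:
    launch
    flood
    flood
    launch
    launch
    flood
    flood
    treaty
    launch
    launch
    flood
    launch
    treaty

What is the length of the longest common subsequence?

One common subsequence of length 7: launch at chronicle I[1]=chronicle II[1], launch at chronicle I[2]=chronicle II[4], launch at chronicle I[3]=chronicle II[5], flood at chronicle I[4]=chronicle II[7], launch at chronicle I[5]=chronicle II[10], flood at chronicle I[11]=chronicle II[11], launch at chronicle I[14]=chronicle II[12]. Since dp[14][13] = 7, nothing longer is possible.

7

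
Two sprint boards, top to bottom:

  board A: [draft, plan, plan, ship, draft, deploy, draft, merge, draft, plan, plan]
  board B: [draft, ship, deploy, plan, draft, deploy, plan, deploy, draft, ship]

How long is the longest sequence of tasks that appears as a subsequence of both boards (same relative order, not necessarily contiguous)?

5

One common subsequence of length 5: draft [1,1] → plan [2,4] → plan [3,7] → deploy [6,8] → draft [7,9]. dp[11][10] = 5 confirms this is the maximum.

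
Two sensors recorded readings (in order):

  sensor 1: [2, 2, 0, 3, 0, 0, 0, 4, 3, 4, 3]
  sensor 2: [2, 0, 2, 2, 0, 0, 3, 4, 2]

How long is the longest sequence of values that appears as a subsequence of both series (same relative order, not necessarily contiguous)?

6

Taking 2 [1,3]; then 2 [2,4]; then 0 [6,5]; then 0 [7,6]; then 3 [9,7]; then 4 [10,8] gives a common subsequence of length 6, and the DP table's final entry dp[11][9] is also 6, so no common subsequence is longer.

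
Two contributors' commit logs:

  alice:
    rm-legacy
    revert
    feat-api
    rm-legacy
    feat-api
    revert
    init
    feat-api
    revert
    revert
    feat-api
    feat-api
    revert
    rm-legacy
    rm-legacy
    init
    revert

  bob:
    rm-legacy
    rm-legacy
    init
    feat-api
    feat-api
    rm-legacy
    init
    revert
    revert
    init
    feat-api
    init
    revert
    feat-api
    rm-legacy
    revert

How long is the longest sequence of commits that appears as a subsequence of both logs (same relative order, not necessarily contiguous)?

10

Match rm-legacy at alice[1]=bob[2] → feat-api at alice[3]=bob[5] → rm-legacy at alice[4]=bob[6] → revert at alice[6]=bob[9] → init at alice[7]=bob[10] → feat-api at alice[8]=bob[11] → revert at alice[10]=bob[13] → feat-api at alice[12]=bob[14] → rm-legacy at alice[15]=bob[15] → revert at alice[17]=bob[16] — 10 commits in the same relative order in both, and the DP table's final entry dp[17][16] is also 10, so no common subsequence is longer.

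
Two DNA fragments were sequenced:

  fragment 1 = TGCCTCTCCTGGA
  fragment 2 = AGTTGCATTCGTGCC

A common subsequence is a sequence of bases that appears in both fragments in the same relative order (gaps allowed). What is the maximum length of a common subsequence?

Match T at fragment 1[1]=fragment 2[4]; then G at fragment 1[2]=fragment 2[5]; then C at fragment 1[3]=fragment 2[6]; then T at fragment 1[5]=fragment 2[9]; then C at fragment 1[6]=fragment 2[10]; then T at fragment 1[7]=fragment 2[12]; then C at fragment 1[8]=fragment 2[14]; then C at fragment 1[9]=fragment 2[15] — 8 bases in the same relative order in both. The LCS DP gives dp[13][15] = 8, so this is optimal.

8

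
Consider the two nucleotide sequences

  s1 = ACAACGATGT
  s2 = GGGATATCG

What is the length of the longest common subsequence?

4

Pick A (s1 #1, s2 #4); then A (s1 #3, s2 #6); then C (s1 #5, s2 #8); then G (s1 #9, s2 #9); all 4 bases appear in both, in order. Since dp[10][9] = 4, nothing longer is possible.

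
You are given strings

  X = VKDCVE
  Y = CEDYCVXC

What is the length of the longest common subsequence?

Let dp[i][j] be the LCS length of the first i characters of X and the first j characters of Y. dp[i][j] = dp[i-1][j-1]+1 when the i-th and j-th characters match, else max(dp[i-1][j], dp[i][j-1]).
    ·  C  E  D  Y  C  V  X  C
 ·  0  0  0  0  0  0  0  0  0
 V  0  0  0  0  0  0  1  1  1
 K  0  0  0  0  0  0  1  1  1
 D  0  0  0  1  1  1  1  1  1
 C  0  1  1  1  1  2  2  2  2
 V  0  1  1  1  1  2  3  3  3
 E  0  1  2  2  2  2  3  3  3
dp[6][8] = 3. One LCS (by backtracking along matches): DCV.

3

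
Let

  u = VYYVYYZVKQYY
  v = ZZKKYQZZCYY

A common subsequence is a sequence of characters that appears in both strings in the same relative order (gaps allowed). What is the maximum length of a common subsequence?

One common subsequence of length 5: Z at u[7]=v[2], then K at u[9]=v[4], then Q at u[10]=v[6], then Y at u[11]=v[10], then Y at u[12]=v[11]. Since dp[12][11] = 5, nothing longer is possible.

5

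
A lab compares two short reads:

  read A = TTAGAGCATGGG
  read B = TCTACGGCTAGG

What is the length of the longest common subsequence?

Let dp[i][j] be the LCS length of the first i bases of read A and the first j bases of read B. dp[i][j] = dp[i-1][j-1]+1 when the i-th and j-th bases match, else max(dp[i-1][j], dp[i][j-1]).
    ·  T  C  T  A  C  G  G  C  T  A  G  G
 ·  0  0  0  0  0  0  0  0  0  0  0  0  0
 T  0  1  1  1  1  1  1  1  1  1  1  1  1
 T  0  1  1  2  2  2  2  2  2  2  2  2  2
 A  0  1  1  2  3  3  3  3  3  3  3  3  3
 G  0  1  1  2  3  3  4  4  4  4  4  4  4
 A  0  1  1  2  3  3  4  4  4  4  5  5  5
 G  0  1  1  2  3  3  4  5  5  5  5  6  6
 C  0  1  2  2  3  4  4  5  6  6  6  6  6
 A  0  1  2  2  3  4  4  5  6  6  7  7  7
 T  0  1  2  3  3  4  4  5  6  7  7  7  7
 G  0  1  2  3  3  4  5  5  6  7  7  8  8
 G  0  1  2  3  3  4  5  6  6  7  7  8  9
 G  0  1  2  3  3  4  5  6  6  7  7  8  9
dp[12][12] = 9. One LCS (by backtracking along matches): TTAGGCAGG.

9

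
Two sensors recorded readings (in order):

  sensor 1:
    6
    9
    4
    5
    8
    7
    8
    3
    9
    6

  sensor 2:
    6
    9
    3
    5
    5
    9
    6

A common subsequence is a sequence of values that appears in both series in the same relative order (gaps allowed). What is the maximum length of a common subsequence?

Match 6 (sensor 1 #1, sensor 2 #1), 9 (sensor 1 #2, sensor 2 #2), 5 (sensor 1 #4, sensor 2 #5), 9 (sensor 1 #9, sensor 2 #6), 6 (sensor 1 #10, sensor 2 #7) — 5 values in the same relative order in both. dp[10][7] = 5 confirms this is the maximum.

5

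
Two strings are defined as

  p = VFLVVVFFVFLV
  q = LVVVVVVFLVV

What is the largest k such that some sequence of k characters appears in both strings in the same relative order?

Pick V [1,3], then V [4,4], then V [5,5], then V [6,6], then V [9,7], then F [10,8], then L [11,9], then V [12,11]; all 8 characters appear in both, in order, and the DP table's final entry dp[12][11] is also 8, so no common subsequence is longer.

8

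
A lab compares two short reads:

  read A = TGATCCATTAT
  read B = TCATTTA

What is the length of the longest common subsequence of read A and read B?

6

Let dp[i][j] be the LCS length of the first i bases of read A and the first j bases of read B. dp[i][j] = dp[i-1][j-1]+1 when the i-th and j-th bases match, else max(dp[i-1][j], dp[i][j-1]).
    ·  T  C  A  T  T  T  A
 ·  0  0  0  0  0  0  0  0
 T  0  1  1  1  1  1  1  1
 G  0  1  1  1  1  1  1  1
 A  0  1  1  2  2  2  2  2
 T  0  1  1  2  3  3  3  3
 C  0  1  2  2  3  3  3  3
 C  0  1  2  2  3  3  3  3
 A  0  1  2  3  3  3  3  4
 T  0  1  2  3  4  4  4  4
 T  0  1  2  3  4  5  5  5
 A  0  1  2  3  4  5  5  6
 T  0  1  2  3  4  5  6  6
dp[11][7] = 6. One LCS (by backtracking along matches): TATTTA.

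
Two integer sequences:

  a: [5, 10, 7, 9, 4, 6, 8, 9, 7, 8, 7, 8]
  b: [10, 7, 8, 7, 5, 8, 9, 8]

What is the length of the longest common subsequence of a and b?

6

Match 10 (a #2, b #1); then 7 (a #3, b #2); then 8 (a #7, b #3); then 7 (a #9, b #4); then 8 (a #10, b #6); then 8 (a #12, b #8) — 6 values in the same relative order in both, and the DP table's final entry dp[12][8] is also 6, so no common subsequence is longer.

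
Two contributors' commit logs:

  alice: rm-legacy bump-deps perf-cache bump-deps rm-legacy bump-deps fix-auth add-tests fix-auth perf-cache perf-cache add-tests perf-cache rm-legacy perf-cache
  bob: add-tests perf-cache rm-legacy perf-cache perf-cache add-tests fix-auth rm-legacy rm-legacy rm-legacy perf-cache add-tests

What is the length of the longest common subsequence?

One common subsequence of length 7: perf-cache [3,2], then rm-legacy [5,3], then perf-cache [10,4], then perf-cache [11,5], then add-tests [12,6], then rm-legacy [14,10], then perf-cache [15,11]. Since dp[15][12] = 7, nothing longer is possible.

7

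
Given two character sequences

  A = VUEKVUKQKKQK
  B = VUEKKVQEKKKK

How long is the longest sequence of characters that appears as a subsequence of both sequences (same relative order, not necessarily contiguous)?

One common subsequence of length 9: V (A #1, B #1); then U (A #2, B #2); then E (A #3, B #3); then K (A #4, B #5); then V (A #5, B #6); then K (A #7, B #9); then K (A #9, B #10); then K (A #10, B #11); then K (A #12, B #12), and the DP table's final entry dp[12][12] is also 9, so no common subsequence is longer.

9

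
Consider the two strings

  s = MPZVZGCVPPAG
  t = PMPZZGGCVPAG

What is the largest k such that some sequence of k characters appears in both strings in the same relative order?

10

Pick M [1,2], P [2,3], Z [3,4], Z [5,5], G [6,7], C [7,8], V [8,9], P [10,10], A [11,11], G [12,12]; all 10 characters appear in both, in order. The LCS DP gives dp[12][12] = 10, so this is optimal.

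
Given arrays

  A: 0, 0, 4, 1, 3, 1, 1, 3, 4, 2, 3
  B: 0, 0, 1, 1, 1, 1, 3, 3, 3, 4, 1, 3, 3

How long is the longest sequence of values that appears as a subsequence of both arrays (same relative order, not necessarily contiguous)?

One common subsequence of length 8: 0 at A[1]=B[1]; then 0 at A[2]=B[2]; then 1 at A[4]=B[4]; then 1 at A[6]=B[5]; then 1 at A[7]=B[6]; then 3 at A[8]=B[9]; then 4 at A[9]=B[10]; then 3 at A[11]=B[13]. dp[11][13] = 8 confirms this is the maximum.

8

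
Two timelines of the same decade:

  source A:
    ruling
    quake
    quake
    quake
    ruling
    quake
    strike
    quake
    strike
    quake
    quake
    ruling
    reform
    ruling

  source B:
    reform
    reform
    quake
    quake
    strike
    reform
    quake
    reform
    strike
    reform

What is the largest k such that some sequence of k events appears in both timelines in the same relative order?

6

Pick quake (source A #4, source B #3), then quake (source A #6, source B #4), then strike (source A #7, source B #5), then quake (source A #8, source B #7), then strike (source A #9, source B #9), then reform (source A #13, source B #10); all 6 events appear in both, in order. The LCS DP gives dp[14][10] = 6, so this is optimal.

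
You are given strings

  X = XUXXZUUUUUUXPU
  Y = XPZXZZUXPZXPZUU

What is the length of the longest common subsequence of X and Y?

7

Taking X (X #1, Y #4), then U (X #2, Y #7), then X (X #3, Y #8), then X (X #4, Y #11), then Z (X #5, Y #13), then U (X #11, Y #14), then U (X #14, Y #15) gives a common subsequence of length 7. Since dp[14][15] = 7, nothing longer is possible.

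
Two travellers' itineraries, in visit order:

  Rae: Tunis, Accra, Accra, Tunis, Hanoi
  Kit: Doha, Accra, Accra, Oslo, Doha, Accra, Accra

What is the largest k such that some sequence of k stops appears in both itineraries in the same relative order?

2

Match Accra (Rae #2, Kit #6), Accra (Rae #3, Kit #7) — 2 stops in the same relative order in both, and the DP table's final entry dp[5][7] is also 2, so no common subsequence is longer.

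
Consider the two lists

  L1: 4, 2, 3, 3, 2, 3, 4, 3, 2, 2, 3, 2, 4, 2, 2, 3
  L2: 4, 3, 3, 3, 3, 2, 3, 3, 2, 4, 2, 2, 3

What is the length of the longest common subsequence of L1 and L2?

One common subsequence of length 12: 4 at L1[1]=L2[1], 3 at L1[3]=L2[2], 3 at L1[4]=L2[3], 3 at L1[6]=L2[4], 3 at L1[8]=L2[5], 2 at L1[9]=L2[6], 3 at L1[11]=L2[8], 2 at L1[12]=L2[9], 4 at L1[13]=L2[10], 2 at L1[14]=L2[11], 2 at L1[15]=L2[12], 3 at L1[16]=L2[13]. The LCS DP gives dp[16][13] = 12, so this is optimal.

12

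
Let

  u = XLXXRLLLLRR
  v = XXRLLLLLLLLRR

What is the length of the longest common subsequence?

One common subsequence of length 9: X at u[3]=v[1], then X at u[4]=v[2], then R at u[5]=v[3], then L at u[6]=v[8], then L at u[7]=v[9], then L at u[8]=v[10], then L at u[9]=v[11], then R at u[10]=v[12], then R at u[11]=v[13], and the DP table's final entry dp[11][13] is also 9, so no common subsequence is longer.

9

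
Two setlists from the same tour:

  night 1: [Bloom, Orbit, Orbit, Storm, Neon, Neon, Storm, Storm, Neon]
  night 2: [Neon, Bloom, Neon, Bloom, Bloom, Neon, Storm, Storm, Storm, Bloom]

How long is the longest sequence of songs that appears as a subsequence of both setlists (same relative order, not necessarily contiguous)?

Pick Bloom [1,2] → Neon [5,3] → Neon [6,6] → Storm [7,8] → Storm [8,9]; all 5 songs appear in both, in order, and the DP table's final entry dp[9][10] is also 5, so no common subsequence is longer.

5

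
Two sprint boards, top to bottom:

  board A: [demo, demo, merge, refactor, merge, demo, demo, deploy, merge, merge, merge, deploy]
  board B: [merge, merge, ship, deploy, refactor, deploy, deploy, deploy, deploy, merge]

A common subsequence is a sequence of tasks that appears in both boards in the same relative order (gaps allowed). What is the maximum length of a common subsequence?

4

Pick merge (board A #3, board B #2), refactor (board A #4, board B #5), deploy (board A #8, board B #9), merge (board A #11, board B #10); all 4 tasks appear in both, in order. dp[12][10] = 4 confirms this is the maximum.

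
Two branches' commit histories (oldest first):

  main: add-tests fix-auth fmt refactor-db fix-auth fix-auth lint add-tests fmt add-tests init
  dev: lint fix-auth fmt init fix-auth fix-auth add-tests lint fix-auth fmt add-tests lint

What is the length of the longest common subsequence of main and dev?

7

One common subsequence of length 7: fix-auth (main #2, dev #2), fmt (main #3, dev #3), fix-auth (main #5, dev #5), fix-auth (main #6, dev #6), lint (main #7, dev #8), fmt (main #9, dev #10), add-tests (main #10, dev #11). Since dp[11][12] = 7, nothing longer is possible.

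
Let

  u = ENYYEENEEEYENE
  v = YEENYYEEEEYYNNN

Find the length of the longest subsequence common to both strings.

One common subsequence of length 10: E at u[1]=v[3]; then N at u[2]=v[4]; then Y at u[3]=v[5]; then Y at u[4]=v[6]; then E at u[5]=v[7]; then E at u[6]=v[8]; then E at u[8]=v[9]; then E at u[9]=v[10]; then Y at u[11]=v[12]; then N at u[13]=v[15]. dp[14][15] = 10 confirms this is the maximum.

10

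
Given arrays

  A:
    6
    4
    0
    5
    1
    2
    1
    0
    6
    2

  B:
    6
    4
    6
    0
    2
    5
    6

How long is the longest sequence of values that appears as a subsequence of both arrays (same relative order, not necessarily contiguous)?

5

Pick 6 at A[1]=B[1], 4 at A[2]=B[2], 0 at A[3]=B[4], 5 at A[4]=B[6], 6 at A[9]=B[7]; all 5 values appear in both, in order. Since dp[10][7] = 5, nothing longer is possible.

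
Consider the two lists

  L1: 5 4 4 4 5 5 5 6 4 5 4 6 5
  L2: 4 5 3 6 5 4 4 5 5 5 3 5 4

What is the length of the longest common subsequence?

One common subsequence of length 8: 5 at L1[1]=L2[5], 4 at L1[3]=L2[6], 4 at L1[4]=L2[7], 5 at L1[5]=L2[8], 5 at L1[6]=L2[9], 5 at L1[7]=L2[10], 5 at L1[10]=L2[12], 4 at L1[11]=L2[13]. dp[13][13] = 8 confirms this is the maximum.

8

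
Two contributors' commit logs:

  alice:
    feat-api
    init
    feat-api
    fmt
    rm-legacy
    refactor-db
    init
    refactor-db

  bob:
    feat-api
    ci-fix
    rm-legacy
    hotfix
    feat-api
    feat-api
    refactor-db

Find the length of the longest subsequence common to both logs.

3

Taking feat-api (alice #1, bob #5) → feat-api (alice #3, bob #6) → refactor-db (alice #8, bob #7) gives a common subsequence of length 3. dp[8][7] = 3 confirms this is the maximum.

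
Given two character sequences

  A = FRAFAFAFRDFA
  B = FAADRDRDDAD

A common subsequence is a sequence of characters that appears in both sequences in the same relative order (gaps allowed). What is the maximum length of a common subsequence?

Match F at A[1]=B[1], A at A[3]=B[2], A at A[5]=B[3], R at A[9]=B[7], D at A[10]=B[9], A at A[12]=B[10] — 6 characters in the same relative order in both. dp[12][11] = 6 confirms this is the maximum.

6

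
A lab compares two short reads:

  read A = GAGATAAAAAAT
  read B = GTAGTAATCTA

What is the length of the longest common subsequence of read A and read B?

7

Match G at read A[1]=read B[1] → A at read A[2]=read B[3] → G at read A[3]=read B[4] → T at read A[5]=read B[5] → A at read A[6]=read B[6] → A at read A[7]=read B[7] → A at read A[11]=read B[11] — 7 bases in the same relative order in both. dp[12][11] = 7 confirms this is the maximum.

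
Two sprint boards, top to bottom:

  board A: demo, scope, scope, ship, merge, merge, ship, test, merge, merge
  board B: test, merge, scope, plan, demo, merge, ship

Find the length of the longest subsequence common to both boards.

Match demo (board A #1, board B #5), then merge (board A #6, board B #6), then ship (board A #7, board B #7) — 3 tasks in the same relative order in both. The LCS DP gives dp[10][7] = 3, so this is optimal.

3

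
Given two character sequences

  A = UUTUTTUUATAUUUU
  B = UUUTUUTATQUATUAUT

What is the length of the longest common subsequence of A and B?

11

Match U [1,2]; then U [2,3]; then T [3,4]; then U [4,6]; then T [5,7]; then T [6,9]; then U [8,11]; then A [9,12]; then T [10,13]; then A [11,15]; then U [12,16] — 11 characters in the same relative order in both, and the DP table's final entry dp[15][17] is also 11, so no common subsequence is longer.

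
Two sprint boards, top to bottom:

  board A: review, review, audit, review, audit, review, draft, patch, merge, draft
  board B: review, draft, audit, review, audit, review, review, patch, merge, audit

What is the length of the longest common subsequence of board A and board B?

Match review at board A[1]=board B[1], review at board A[2]=board B[4], audit at board A[3]=board B[5], review at board A[4]=board B[6], review at board A[6]=board B[7], patch at board A[8]=board B[8], merge at board A[9]=board B[9] — 7 tasks in the same relative order in both. Since dp[10][10] = 7, nothing longer is possible.

7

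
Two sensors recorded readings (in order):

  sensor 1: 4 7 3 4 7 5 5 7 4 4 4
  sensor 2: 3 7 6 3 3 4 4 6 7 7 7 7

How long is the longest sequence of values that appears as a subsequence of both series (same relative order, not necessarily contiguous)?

Taking 7 at sensor 1[2]=sensor 2[2]; then 3 at sensor 1[3]=sensor 2[5]; then 4 at sensor 1[4]=sensor 2[7]; then 7 at sensor 1[5]=sensor 2[11]; then 7 at sensor 1[8]=sensor 2[12] gives a common subsequence of length 5, and the DP table's final entry dp[11][12] is also 5, so no common subsequence is longer.

5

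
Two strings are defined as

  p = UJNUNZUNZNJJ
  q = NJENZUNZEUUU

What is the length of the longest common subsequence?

6

Pick J [2,2]; then N [3,4]; then U [4,6]; then N [5,7]; then Z [6,8]; then U [7,12]; all 6 characters appear in both, in order, and the DP table's final entry dp[12][12] is also 6, so no common subsequence is longer.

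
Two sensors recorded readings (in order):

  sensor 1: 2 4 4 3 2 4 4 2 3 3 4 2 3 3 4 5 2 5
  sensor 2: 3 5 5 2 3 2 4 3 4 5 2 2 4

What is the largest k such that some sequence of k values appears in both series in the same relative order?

8

Pick 2 at sensor 1[1]=sensor 2[4], 3 at sensor 1[4]=sensor 2[5], 2 at sensor 1[5]=sensor 2[6], 4 at sensor 1[6]=sensor 2[7], 4 at sensor 1[7]=sensor 2[9], 2 at sensor 1[8]=sensor 2[11], 2 at sensor 1[12]=sensor 2[12], 4 at sensor 1[15]=sensor 2[13]; all 8 values appear in both, in order, and the DP table's final entry dp[18][13] is also 8, so no common subsequence is longer.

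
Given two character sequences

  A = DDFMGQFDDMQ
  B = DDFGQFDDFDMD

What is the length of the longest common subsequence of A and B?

Let dp[i][j] be the LCS length of the first i characters of A and the first j characters of B. dp[i][j] = dp[i-1][j-1]+1 when the i-th and j-th characters match, else max(dp[i-1][j], dp[i][j-1]).
    ·  D  D  F  G  Q  F  D  D  F  D  M  D
 ·  0  0  0  0  0  0  0  0  0  0  0  0  0
 D  0  1  1  1  1  1  1  1  1  1  1  1  1
 D  0  1  2  2  2  2  2  2  2  2  2  2  2
 F  0  1  2  3  3  3  3  3  3  3  3  3  3
 M  0  1  2  3  3  3  3  3  3  3  3  4  4
 G  0  1  2  3  4  4  4  4  4  4  4  4  4
 Q  0  1  2  3  4  5  5  5  5  5  5  5  5
 F  0  1  2  3  4  5  6  6  6  6  6  6  6
 D  0  1  2  3  4  5  6  7  7  7  7  7  7
 D  0  1  2  3  4  5  6  7  8  8  8  8  8
 M  0  1  2  3  4  5  6  7  8  8  8  9  9
 Q  0  1  2  3  4  5  6  7  8  8  8  9  9
dp[11][12] = 9. One LCS (by backtracking along matches): DDFGQFDDM.

9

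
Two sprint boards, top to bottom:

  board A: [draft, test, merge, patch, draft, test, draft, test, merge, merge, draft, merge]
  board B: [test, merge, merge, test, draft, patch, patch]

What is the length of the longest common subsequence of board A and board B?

4

One common subsequence of length 4: test [2,1]; then merge [3,3]; then test [6,4]; then draft [7,5]. Since dp[12][7] = 4, nothing longer is possible.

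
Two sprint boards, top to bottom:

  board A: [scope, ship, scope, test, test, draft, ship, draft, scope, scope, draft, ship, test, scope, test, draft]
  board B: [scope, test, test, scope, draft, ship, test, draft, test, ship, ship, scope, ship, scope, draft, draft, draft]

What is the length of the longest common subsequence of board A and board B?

10

One common subsequence of length 10: scope at board A[3]=board B[1] → test at board A[4]=board B[2] → test at board A[5]=board B[3] → draft at board A[6]=board B[5] → ship at board A[7]=board B[6] → draft at board A[8]=board B[8] → scope at board A[9]=board B[12] → scope at board A[10]=board B[14] → draft at board A[11]=board B[16] → draft at board A[16]=board B[17]. The LCS DP gives dp[16][17] = 10, so this is optimal.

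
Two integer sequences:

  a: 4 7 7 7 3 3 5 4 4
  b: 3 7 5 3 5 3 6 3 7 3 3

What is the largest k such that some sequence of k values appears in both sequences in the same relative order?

4

Let dp[i][j] be the LCS length of the first i values of a and the first j values of b. dp[i][j] = dp[i-1][j-1]+1 when the i-th and j-th values match, else max(dp[i-1][j], dp[i][j-1]).
    ·  3  7  5  3  5  3  6  3  7  3  3
 ·  0  0  0  0  0  0  0  0  0  0  0  0
 4  0  0  0  0  0  0  0  0  0  0  0  0
 7  0  0  1  1  1  1  1  1  1  1  1  1
 7  0  0  1  1  1  1  1  1  1  2  2  2
 7  0  0  1  1  1  1  1  1  1  2  2  2
 3  0  1  1  1  2  2  2  2  2  2  3  3
 3  0  1  1  1  2  2  3  3  3  3  3  4
 5  0  1  1  2  2  3  3  3  3  3  3  4
 4  0  1  1  2  2  3  3  3  3  3  3  4
 4  0  1  1  2  2  3  3  3  3  3  3  4
dp[9][11] = 4. One LCS (by backtracking along matches): 7, 7, 3, 3.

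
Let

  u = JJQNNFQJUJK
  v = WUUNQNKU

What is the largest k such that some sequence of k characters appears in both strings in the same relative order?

Taking Q (u #3, v #5), then N (u #4, v #6), then U (u #9, v #8) gives a common subsequence of length 3, and the DP table's final entry dp[11][8] is also 3, so no common subsequence is longer.

3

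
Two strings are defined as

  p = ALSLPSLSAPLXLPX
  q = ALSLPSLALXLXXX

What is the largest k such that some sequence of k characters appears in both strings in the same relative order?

12

Pick A at p[1]=q[1], L at p[2]=q[2], S at p[3]=q[3], L at p[4]=q[4], P at p[5]=q[5], S at p[6]=q[6], L at p[7]=q[7], A at p[9]=q[8], L at p[11]=q[9], X at p[12]=q[10], L at p[13]=q[11], X at p[15]=q[14]; all 12 characters appear in both, in order. The LCS DP gives dp[15][14] = 12, so this is optimal.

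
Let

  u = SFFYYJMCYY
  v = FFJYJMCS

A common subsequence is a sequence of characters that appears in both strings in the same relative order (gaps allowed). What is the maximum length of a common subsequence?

Let dp[i][j] be the LCS length of the first i characters of u and the first j characters of v. dp[i][j] = dp[i-1][j-1]+1 when the i-th and j-th characters match, else max(dp[i-1][j], dp[i][j-1]).
    ·  F  F  J  Y  J  M  C  S
 ·  0  0  0  0  0  0  0  0  0
 S  0  0  0  0  0  0  0  0  1
 F  0  1  1  1  1  1  1  1  1
 F  0  1  2  2  2  2  2  2  2
 Y  0  1  2  2  3  3  3  3  3
 Y  0  1  2  2  3  3  3  3  3
 J  0  1  2  3  3  4  4  4  4
 M  0  1  2  3  3  4  5  5  5
 C  0  1  2  3  3  4  5  6  6
 Y  0  1  2  3  4  4  5  6  6
 Y  0  1  2  3  4  4  5  6  6
dp[10][8] = 6. One LCS (by backtracking along matches): FFYJMC.

6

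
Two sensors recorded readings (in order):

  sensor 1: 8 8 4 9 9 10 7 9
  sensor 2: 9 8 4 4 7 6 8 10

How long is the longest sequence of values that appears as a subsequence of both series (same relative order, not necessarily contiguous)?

3

Taking 8 at sensor 1[1]=sensor 2[2] → 8 at sensor 1[2]=sensor 2[7] → 10 at sensor 1[6]=sensor 2[8] gives a common subsequence of length 3. dp[8][8] = 3 confirms this is the maximum.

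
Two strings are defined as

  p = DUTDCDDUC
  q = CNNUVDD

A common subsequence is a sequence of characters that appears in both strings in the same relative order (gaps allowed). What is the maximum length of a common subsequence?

Let dp[i][j] be the LCS length of the first i characters of p and the first j characters of q. dp[i][j] = dp[i-1][j-1]+1 when the i-th and j-th characters match, else max(dp[i-1][j], dp[i][j-1]).
    ·  C  N  N  U  V  D  D
 ·  0  0  0  0  0  0  0  0
 D  0  0  0  0  0  0  1  1
 U  0  0  0  0  1  1  1  1
 T  0  0  0  0  1  1  1  1
 D  0  0  0  0  1  1  2  2
 C  0  1  1  1  1  1  2  2
 D  0  1  1  1  1  1  2  3
 D  0  1  1  1  1  1  2  3
 U  0  1  1  1  2  2  2  3
 C  0  1  1  1  2  2  2  3
dp[9][7] = 3. One LCS (by backtracking along matches): UDD.

3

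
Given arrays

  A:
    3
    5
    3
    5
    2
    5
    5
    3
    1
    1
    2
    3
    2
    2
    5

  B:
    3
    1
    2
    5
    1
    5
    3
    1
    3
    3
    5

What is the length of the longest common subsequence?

Pick 3 [1,1], 2 [5,3], 5 [6,4], 5 [7,6], 3 [8,7], 1 [9,8], 3 [12,10], 5 [15,11]; all 8 values appear in both, in order. Since dp[15][11] = 8, nothing longer is possible.

8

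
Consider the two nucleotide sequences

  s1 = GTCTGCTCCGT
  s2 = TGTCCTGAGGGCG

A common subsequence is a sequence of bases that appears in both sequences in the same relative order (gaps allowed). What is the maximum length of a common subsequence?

7

Let dp[i][j] be the LCS length of the first i bases of s1 and the first j bases of s2. dp[i][j] = dp[i-1][j-1]+1 when the i-th and j-th bases match, else max(dp[i-1][j], dp[i][j-1]).
    ·  T  G  T  C  C  T  G  A  G  G  G  C  G
 ·  0  0  0  0  0  0  0  0  0  0  0  0  0  0
 G  0  0  1  1  1  1  1  1  1  1  1  1  1  1
 T  0  1  1  2  2  2  2  2  2  2  2  2  2  2
 C  0  1  1  2  3  3  3  3  3  3  3  3  3  3
 T  0  1  1  2  3  3  4  4  4  4  4  4  4  4
 G  0  1  2  2  3  3  4  5  5  5  5  5  5  5
 C  0  1  2  2  3  4  4  5  5  5  5  5  6  6
 T  0  1  2  3  3  4  5  5  5  5  5  5  6  6
 C  0  1  2  3  4  4  5  5  5  5  5  5  6  6
 C  0  1  2  3  4  5  5  5  5  5  5  5  6  6
 G  0  1  2  3  4  5  5  6  6  6  6  6  6  7
 T  0  1  2  3  4  5  6  6  6  6  6  6  6  7
dp[11][13] = 7. One LCS (by backtracking along matches): GTCTGCG.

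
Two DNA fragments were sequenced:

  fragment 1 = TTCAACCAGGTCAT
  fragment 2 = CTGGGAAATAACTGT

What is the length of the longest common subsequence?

Taking T (fragment 1 #1, fragment 2 #2), then T (fragment 1 #2, fragment 2 #9), then A (fragment 1 #4, fragment 2 #10), then A (fragment 1 #5, fragment 2 #11), then C (fragment 1 #6, fragment 2 #12), then G (fragment 1 #10, fragment 2 #14), then T (fragment 1 #14, fragment 2 #15) gives a common subsequence of length 7, and the DP table's final entry dp[14][15] is also 7, so no common subsequence is longer.

7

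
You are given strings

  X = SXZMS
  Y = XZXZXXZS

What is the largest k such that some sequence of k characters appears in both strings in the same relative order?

3

Let dp[i][j] be the LCS length of the first i characters of X and the first j characters of Y. dp[i][j] = dp[i-1][j-1]+1 when the i-th and j-th characters match, else max(dp[i-1][j], dp[i][j-1]).
    ·  X  Z  X  Z  X  X  Z  S
 ·  0  0  0  0  0  0  0  0  0
 S  0  0  0  0  0  0  0  0  1
 X  0  1  1  1  1  1  1  1  1
 Z  0  1  2  2  2  2  2  2  2
 M  0  1  2  2  2  2  2  2  2
 S  0  1  2  2  2  2  2  2  3
dp[5][8] = 3. One LCS (by backtracking along matches): XZS.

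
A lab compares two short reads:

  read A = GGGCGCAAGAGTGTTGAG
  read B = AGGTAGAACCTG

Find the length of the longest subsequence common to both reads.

Match G at read A[1]=read B[2] → G at read A[2]=read B[3] → G at read A[3]=read B[6] → C at read A[4]=read B[9] → C at read A[6]=read B[10] → T at read A[15]=read B[11] → G at read A[18]=read B[12] — 7 bases in the same relative order in both. dp[18][12] = 7 confirms this is the maximum.

7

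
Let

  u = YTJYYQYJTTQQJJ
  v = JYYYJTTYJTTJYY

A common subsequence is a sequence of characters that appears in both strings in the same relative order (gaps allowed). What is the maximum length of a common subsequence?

One common subsequence of length 9: J at u[3]=v[1] → Y at u[4]=v[2] → Y at u[5]=v[3] → Y at u[7]=v[4] → J at u[8]=v[5] → T at u[9]=v[6] → T at u[10]=v[7] → J at u[13]=v[9] → J at u[14]=v[12]. Since dp[14][14] = 9, nothing longer is possible.

9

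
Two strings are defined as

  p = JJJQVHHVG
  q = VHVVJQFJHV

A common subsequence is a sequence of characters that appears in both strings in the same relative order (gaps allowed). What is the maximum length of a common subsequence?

Let dp[i][j] be the LCS length of the first i characters of p and the first j characters of q. dp[i][j] = dp[i-1][j-1]+1 when the i-th and j-th characters match, else max(dp[i-1][j], dp[i][j-1]).
    ·  V  H  V  V  J  Q  F  J  H  V
 ·  0  0  0  0  0  0  0  0  0  0  0
 J  0  0  0  0  0  1  1  1  1  1  1
 J  0  0  0  0  0  1  1  1  2  2  2
 J  0  0  0  0  0  1  1  1  2  2  2
 Q  0  0  0  0  0  1  2  2  2  2  2
 V  0  1  1  1  1  1  2  2  2  2  3
 H  0  1  2  2  2  2  2  2  2  3  3
 H  0  1  2  2  2  2  2  2  2  3  3
 V  0  1  2  3  3  3  3  3  3  3  4
 G  0  1  2  3  3  3  3  3  3  3  4
dp[9][10] = 4. One LCS (by backtracking along matches): JJHV.

4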